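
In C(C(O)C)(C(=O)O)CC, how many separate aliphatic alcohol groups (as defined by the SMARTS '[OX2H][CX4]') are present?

1

[OX2H][CX4] is the SMARTS for an aliphatic alcohol: a hydroxyl oxygen bound to an sp3 (X4) carbon.
Exactly one fragment in the molecule meets all constraints, giving 1 match.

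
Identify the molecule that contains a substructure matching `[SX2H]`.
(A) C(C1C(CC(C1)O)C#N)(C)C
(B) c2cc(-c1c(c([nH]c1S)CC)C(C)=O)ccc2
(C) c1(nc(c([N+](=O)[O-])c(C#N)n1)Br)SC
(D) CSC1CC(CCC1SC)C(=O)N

[SX2H] describes an aliphatic sulfur with two connections, one being H (a thiol).
(A) has a hydroxyl group (-OH) but it is an -OH, not an -SH.
(B) contains a thiol (-SH), which satisfies every atom and bond constraint.
(C) has a methylthio ether (-SCH3) but the sulfur has H0 (bonded to two carbons), not H1.
(D) has a methylthio ether (-SCH3) but the sulfur has H0 (bonded to two carbons), not H1.
So the answer is (B).

B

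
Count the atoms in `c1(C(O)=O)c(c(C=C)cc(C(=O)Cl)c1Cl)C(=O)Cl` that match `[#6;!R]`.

Check the 18 heavy atoms by environment: 6× c (aromatic, in 6-ring) → no; 5× C (acyclic) → match; 4× O (acyclic) → no; 3× Cl (acyclic) → no.
That gives 5 matching atoms.

5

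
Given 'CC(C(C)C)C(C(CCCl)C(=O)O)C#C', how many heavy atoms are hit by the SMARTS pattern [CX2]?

Check the 15 heavy atoms by environment: 9× C (X4) → no; 2× C (X2) → match; 1× C (X3) → no; 1× O (X1) → no; 1× O (X2) → no; 1× Cl (X1) → no.
That gives 2 matching atoms.

2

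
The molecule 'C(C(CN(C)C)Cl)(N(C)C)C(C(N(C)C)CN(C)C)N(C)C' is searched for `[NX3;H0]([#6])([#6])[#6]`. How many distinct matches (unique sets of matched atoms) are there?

5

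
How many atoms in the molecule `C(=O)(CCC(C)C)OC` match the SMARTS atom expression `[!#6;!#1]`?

2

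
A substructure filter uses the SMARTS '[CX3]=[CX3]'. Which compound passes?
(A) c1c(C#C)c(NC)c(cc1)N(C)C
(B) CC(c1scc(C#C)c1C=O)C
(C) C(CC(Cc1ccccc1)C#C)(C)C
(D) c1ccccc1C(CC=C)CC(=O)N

[CX3]=[CX3] describes a non-aromatic C=C double bond between two sp2 carbons (an alkene).
(A) has an ethynyl group (-C#CH) but the C-C bond is a triple bond, not a double bond.
(B) has an ethynyl group (-C#CH) but the C-C bond is a triple bond, not a double bond.
(C) has an ethynyl group (-C#CH) but the C-C bond is a triple bond, not a double bond.
(D) contains a vinyl group (-CH=CH2), which satisfies every atom and bond constraint.
So the answer is (D).

D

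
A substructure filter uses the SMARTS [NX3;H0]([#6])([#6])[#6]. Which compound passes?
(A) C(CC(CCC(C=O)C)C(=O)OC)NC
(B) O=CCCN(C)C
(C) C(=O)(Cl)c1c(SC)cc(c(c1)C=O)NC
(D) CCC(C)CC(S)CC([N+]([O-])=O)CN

B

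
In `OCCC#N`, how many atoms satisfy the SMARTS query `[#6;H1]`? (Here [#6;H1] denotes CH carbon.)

0

Check the 5 heavy atoms by environment: 2× C (H2) → no; 1× O (H1) → no; 1× C (H0) → no; 1× N (H0) → no.
No environment satisfies the query, so 0 matching atoms.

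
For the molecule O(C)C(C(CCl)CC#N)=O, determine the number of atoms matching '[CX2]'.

1

Check the 10 heavy atoms by environment: 4× C (X4) → no; 1× Cl (X1) → no; 1× C (X3) → no; 1× O (X1) → no; 1× O (X2) → no; 1× C (X2) → match; 1× N (X1) → no.
That gives 1 matching atom.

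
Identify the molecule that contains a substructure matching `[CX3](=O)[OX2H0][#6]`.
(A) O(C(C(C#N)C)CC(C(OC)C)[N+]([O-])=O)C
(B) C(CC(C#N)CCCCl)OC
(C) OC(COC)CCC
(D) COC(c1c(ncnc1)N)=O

D

[CX3](=O)[OX2H0][#6] describes a carbonyl carbon bonded to an oxygen that is itself bonded to carbon (no H on that O) (an ester).
(A) has a methoxy ether (-OCH3) but the ether oxygen is not adjacent to a C=O carbon.
(B) has a methoxy ether (-OCH3) but the ether oxygen is not adjacent to a C=O carbon.
(C) has a methoxy ether (-OCH3) but the ether oxygen is not adjacent to a C=O carbon.
(D) contains a methyl-ester group (-C(=O)OCH3), which satisfies every atom and bond constraint.
So the answer is (D).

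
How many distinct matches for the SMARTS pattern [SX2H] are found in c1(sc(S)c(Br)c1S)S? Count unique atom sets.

3

[SX2H] is the SMARTS for a thiol: an aliphatic sulfur with two connections, one being H.
The molecule carries 3 separate instances of a thiol (-SH) meeting every constraint; each maps to a distinct set of atoms, giving 3 matches.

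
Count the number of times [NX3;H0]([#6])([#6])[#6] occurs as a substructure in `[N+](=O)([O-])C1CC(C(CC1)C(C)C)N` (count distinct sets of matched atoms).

0

[NX3;H0]([#6])([#6])[#6] is the SMARTS for a tertiary amine: a trivalent nitrogen with no H, bonded to three carbons.
The molecule has a primary amino group (-NH2), but the nitrogen has H2, not H0 with three carbons; nothing else fits, so there are 0 matches.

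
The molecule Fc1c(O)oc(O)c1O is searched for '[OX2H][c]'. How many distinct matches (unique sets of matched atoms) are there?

3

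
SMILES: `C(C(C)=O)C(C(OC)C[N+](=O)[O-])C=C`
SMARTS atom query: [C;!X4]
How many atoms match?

The query [C;!X4] means: aliphatic carbon that does not have four total connections.
Check the 14 heavy atoms by environment: 6× C (X4) → no; 3× C (X3) → match; 2× O (X1) → no; 1× N (charge +1, X3) → no; 1× O (charge -1, X1) → no; 1× O (X2) → no.
That gives 3 matching atoms.

3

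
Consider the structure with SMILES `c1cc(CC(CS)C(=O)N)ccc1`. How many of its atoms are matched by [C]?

4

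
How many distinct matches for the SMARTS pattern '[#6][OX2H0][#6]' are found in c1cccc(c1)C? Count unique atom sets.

0

[#6][OX2H0][#6] is the SMARTS for an ether: an aliphatic oxygen bridging two carbons with no H on the oxygen.
No fragment in the molecule satisfies every constraint, giving 0 matches.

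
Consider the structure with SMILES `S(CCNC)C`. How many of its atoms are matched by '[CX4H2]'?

2

Check the 6 heavy atoms by environment: 2× C (H2, X4) → match; 1× N (H1, X3) → no; 2× C (H3, X4) → no; 1× S (H0, X2) → no.
That gives 2 matching atoms.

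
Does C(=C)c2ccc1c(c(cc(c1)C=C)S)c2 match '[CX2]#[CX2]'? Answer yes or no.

No

The pattern [CX2]#[CX2] describes a carbon-carbon triple bond — an alkyne.
The closest candidate here is a vinyl group (-CH=CH2), but the C=C is a double bond; both carbons are CX3, not CX2. No other fragment satisfies the full query, so there is no match.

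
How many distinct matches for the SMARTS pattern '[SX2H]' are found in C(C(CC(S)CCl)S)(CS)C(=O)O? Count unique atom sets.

[SX2H] is the SMARTS for a thiol: an aliphatic sulfur with two connections, one being H.
The molecule carries 3 separate instances of a thiol (-SH) meeting every constraint; each maps to a distinct set of atoms, giving 3 matches.

3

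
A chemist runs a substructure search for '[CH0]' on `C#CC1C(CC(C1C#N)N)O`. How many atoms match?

2

The query [CH0] means: aliphatic carbon with no attached hydrogen.
Check the 11 heavy atoms by environment: 5× C (H1) → no; 1× C (H2) → no; 2× C (H0) → match; 1× N (H0) → no; 1× O (H1) → no; 1× N (H2) → no.
That gives 2 matching atoms.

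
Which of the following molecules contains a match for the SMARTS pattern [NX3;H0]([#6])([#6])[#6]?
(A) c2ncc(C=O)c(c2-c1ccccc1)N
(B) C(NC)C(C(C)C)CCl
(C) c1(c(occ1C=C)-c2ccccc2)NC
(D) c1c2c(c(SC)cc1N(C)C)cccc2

[NX3;H0]([#6])([#6])[#6] describes a trivalent nitrogen with no H, bonded to three carbons (a tertiary amine).
(A) has a primary amino group (-NH2) but the nitrogen has H2, not H0 with three carbons.
(B) has an N-methylamino group (-NHCH3) but the nitrogen still has one H (H1), not H0.
(C) has an N-methylamino group (-NHCH3) but the nitrogen still has one H (H1), not H0.
(D) contains a dimethylamino group (-N(CH3)2), which satisfies every atom and bond constraint.
So the answer is (D).

D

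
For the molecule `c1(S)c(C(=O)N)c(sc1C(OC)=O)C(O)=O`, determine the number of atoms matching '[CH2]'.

The query [CH2] means: aliphatic carbon with exactly two hydrogens.
Check the 16 heavy atoms by environment: 1× s (aromatic, H0) → no; 4× c (aromatic, H0) → no; 3× C (H0) → no; 4× O (H0) → no; 1× N (H2) → no; 1× O (H1) → no; 1× S (H1) → no; 1× C (H3) → no.
No environment satisfies the query, so 0 matching atoms.

0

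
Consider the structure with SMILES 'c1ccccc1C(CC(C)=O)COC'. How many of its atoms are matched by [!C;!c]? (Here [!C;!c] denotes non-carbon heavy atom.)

The query [!C;!c] means: neither aliphatic nor aromatic carbon — same as [!#6].
Check the 14 heavy atoms by environment: 6× C → no; 6× c (aromatic) → no; 2× O → match.
That gives 2 matching atoms.

2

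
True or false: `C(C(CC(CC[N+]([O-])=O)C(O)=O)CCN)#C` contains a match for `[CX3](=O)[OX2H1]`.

The pattern [CX3](=O)[OX2H1] describes an sp2 carbon double-bonded to O and single-bonded to an -OH oxygen — a carboxylic acid.
The molecule carries a carboxylic acid group (-C(=O)OH), whose atoms satisfy every constraint of the query, so the pattern matches.

True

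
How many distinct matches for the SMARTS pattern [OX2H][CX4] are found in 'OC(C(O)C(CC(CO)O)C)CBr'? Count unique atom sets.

4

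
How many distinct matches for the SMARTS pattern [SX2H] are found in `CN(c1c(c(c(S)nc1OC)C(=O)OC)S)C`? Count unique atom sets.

[SX2H] is the SMARTS for a thiol: an aliphatic sulfur with two connections, one being H.
The molecule carries 2 separate instances of a thiol (-SH) meeting every constraint; each maps to a distinct set of atoms, giving 2 matches.

2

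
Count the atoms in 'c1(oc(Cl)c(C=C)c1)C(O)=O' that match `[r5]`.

5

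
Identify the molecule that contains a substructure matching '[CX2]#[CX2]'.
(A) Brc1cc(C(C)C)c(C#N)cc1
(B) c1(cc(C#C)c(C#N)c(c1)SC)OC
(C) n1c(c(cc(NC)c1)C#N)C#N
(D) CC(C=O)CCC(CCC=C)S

B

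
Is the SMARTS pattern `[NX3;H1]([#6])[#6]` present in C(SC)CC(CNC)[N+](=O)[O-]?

Yes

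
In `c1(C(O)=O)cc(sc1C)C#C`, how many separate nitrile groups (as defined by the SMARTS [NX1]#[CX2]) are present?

0

[NX1]#[CX2] is the SMARTS for a nitrile: a nitrogen triple-bonded to a two-connected carbon.
No fragment in the molecule satisfies every constraint, giving 0 matches.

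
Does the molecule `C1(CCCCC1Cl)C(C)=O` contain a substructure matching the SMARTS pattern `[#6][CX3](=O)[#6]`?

The pattern [#6][CX3](=O)[#6] describes a carbonyl carbon (no H) flanked by two carbons — a ketone.
The molecule carries an acetyl/ketone group (-C(=O)CH3), whose atoms satisfy every constraint of the query, so the pattern matches.

Yes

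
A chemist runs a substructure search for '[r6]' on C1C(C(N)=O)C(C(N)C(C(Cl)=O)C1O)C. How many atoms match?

6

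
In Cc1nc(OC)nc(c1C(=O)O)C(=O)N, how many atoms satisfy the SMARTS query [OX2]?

2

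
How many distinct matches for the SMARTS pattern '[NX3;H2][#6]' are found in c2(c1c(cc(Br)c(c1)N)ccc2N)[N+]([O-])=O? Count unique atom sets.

[NX3;H2][#6] is the SMARTS for a primary amine: a trivalent nitrogen with two H attached to carbon.
The molecule carries 2 separate instances of a primary amino group (-NH2) meeting every constraint; each maps to a distinct set of atoms, giving 2 matches.

2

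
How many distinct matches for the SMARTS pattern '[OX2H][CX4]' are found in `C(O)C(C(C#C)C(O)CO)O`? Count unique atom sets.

[OX2H][CX4] is the SMARTS for an aliphatic alcohol: a hydroxyl oxygen bound to an sp3 (X4) carbon.
The molecule carries 4 separate instances of a hydroxyl group (-OH) meeting every constraint; each maps to a distinct set of atoms, giving 4 matches.

4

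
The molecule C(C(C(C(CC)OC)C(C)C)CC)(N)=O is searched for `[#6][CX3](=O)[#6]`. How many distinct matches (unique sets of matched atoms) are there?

0

[#6][CX3](=O)[#6] is the SMARTS for a ketone: a carbonyl carbon (no H) flanked by two carbons.
The molecule has a primary amide (-C(=O)NH2), but one neighbour of the carbonyl carbon is N, not C; nothing else fits, so there are 0 matches.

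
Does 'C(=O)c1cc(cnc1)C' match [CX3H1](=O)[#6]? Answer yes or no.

Yes

The pattern [CX3H1](=O)[#6] describes an sp2 carbon with one H, double-bonded to O and single-bonded to carbon — an aldehyde.
The molecule carries an aldehyde (-CHO), whose atoms satisfy every constraint of the query, so the pattern matches.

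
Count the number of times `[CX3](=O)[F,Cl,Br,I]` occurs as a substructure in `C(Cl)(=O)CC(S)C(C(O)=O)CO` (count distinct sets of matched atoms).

1

[CX3](=O)[F,Cl,Br,I] is the SMARTS for an acyl halide: a carbonyl carbon bonded to a halogen.
Exactly one fragment in the molecule meets all constraints, giving 1 match.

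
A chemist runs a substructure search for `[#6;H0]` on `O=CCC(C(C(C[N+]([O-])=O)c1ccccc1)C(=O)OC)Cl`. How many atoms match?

The query [#6;H0] means: any carbon with no attached hydrogen.
Check the 21 heavy atoms by environment: 2× C (H2) → no; 4× C (H1) → no; 1× C (H0) → match; 4× O (H0) → no; 1× C (H3) → no; 1× Cl (H0) → no; 1× c (aromatic, H0) → match; 5× c (aromatic, H1) → no; 1× N (charge +1, H0) → no; 1× O (charge -1, H0) → no.
Summing the matching environments: 1 + 1 = 2 matching atoms.

2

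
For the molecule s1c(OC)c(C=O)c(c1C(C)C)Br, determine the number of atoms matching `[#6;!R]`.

5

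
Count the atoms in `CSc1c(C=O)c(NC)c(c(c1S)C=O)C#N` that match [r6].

6

Check the 17 heavy atoms by environment: 6× c (aromatic, in 6-ring) → match; 5× C (acyclic) → no; 2× N (acyclic) → no; 2× S (acyclic) → no; 2× O (acyclic) → no.
That gives 6 matching atoms.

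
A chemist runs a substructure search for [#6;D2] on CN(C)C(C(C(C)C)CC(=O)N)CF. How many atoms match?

2

The query [#6;D2] means: any carbon bonded to exactly two heavy atoms.
Check the 14 heavy atoms by environment: 2× C (D2) → match; 4× C (D3) → no; 1× N (D3) → no; 4× C (D1) → no; 1× F (D1) → no; 1× O (D1) → no; 1× N (D1) → no.
That gives 2 matching atoms.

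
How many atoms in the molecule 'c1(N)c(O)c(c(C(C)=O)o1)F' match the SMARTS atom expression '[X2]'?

2

Check the 11 heavy atoms by environment: 1× o (aromatic, X2) → match; 4× c (aromatic, X3) → no; 1× O (X2) → match; 1× N (X3) → no; 1× F (X1) → no; 1× C (X3) → no; 1× O (X1) → no; 1× C (X4) → no.
Summing the matching environments: 1 + 1 = 2 matching atoms.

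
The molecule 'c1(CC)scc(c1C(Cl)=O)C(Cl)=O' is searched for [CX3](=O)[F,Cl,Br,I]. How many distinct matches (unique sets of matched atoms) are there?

2

[CX3](=O)[F,Cl,Br,I] is the SMARTS for an acyl halide: a carbonyl carbon bonded to a halogen.
The molecule carries 2 separate instances of an acyl chloride (-C(=O)Cl) meeting every constraint; each maps to a distinct set of atoms, giving 2 matches.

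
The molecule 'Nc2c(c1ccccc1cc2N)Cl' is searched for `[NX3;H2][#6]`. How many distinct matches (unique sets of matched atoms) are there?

2

[NX3;H2][#6] is the SMARTS for a primary amine: a trivalent nitrogen with two H attached to carbon.
The molecule carries 2 separate instances of a primary amino group (-NH2) meeting every constraint; each maps to a distinct set of atoms, giving 2 matches.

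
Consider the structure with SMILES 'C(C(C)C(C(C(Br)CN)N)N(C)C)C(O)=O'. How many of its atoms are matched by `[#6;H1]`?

4

Check the 16 heavy atoms by environment: 2× C (H2) → no; 4× C (H1) → match; 1× Br (H0) → no; 2× N (H2) → no; 3× C (H3) → no; 1× N (H0) → no; 1× C (H0) → no; 1× O (H0) → no; 1× O (H1) → no.
That gives 4 matching atoms.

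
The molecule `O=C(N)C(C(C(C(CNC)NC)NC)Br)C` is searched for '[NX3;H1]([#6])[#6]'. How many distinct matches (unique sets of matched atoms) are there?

3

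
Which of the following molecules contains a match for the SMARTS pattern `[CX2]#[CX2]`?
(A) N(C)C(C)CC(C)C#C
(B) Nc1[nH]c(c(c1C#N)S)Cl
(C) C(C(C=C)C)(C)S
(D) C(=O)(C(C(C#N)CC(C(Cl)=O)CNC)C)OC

[CX2]#[CX2] describes a carbon-carbon triple bond (an alkyne).
(A) contains an ethynyl group (-C#CH), which satisfies every atom and bond constraint.
(B) has a nitrile (-C#N) but the triple bond is C#N, not C#C.
(C) has a vinyl group (-CH=CH2) but the C=C is a double bond; both carbons are CX3, not CX2.
(D) has a nitrile (-C#N) but the triple bond is C#N, not C#C.
So the answer is (A).

A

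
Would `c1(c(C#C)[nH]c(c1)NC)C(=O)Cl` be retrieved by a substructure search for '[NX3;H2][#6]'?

No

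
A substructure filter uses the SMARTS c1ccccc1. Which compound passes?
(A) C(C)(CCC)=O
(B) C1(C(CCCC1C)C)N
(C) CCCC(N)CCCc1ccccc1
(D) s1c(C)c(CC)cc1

c1ccccc1 describes six aromatic carbons in a ring (a benzene ring).
(A) has a methyl group (-CH3) but no six-membered all-carbon aromatic ring is present.
(B) has a methyl group (-CH3) but no six-membered all-carbon aromatic ring is present.
(C) contains a phenyl ring, which satisfies every atom and bond constraint.
(D) has a methyl group (-CH3) but no six-membered all-carbon aromatic ring is present.
So the answer is (C).

C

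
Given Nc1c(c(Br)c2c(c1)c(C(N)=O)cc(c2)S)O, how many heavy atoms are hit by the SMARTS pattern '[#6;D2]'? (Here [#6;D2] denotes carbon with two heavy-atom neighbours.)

The query [#6;D2] means: any carbon bonded to exactly two heavy atoms.
Check the 17 heavy atoms by environment: 7× c (aromatic, D3) → no; 3× c (aromatic, D2) → match; 2× O (D1) → no; 1× Br (D1) → no; 2× N (D1) → no; 1× C (D3) → no; 1× S (D1) → no.
That gives 3 matching atoms.

3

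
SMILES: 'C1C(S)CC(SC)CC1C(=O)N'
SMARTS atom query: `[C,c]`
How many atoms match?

8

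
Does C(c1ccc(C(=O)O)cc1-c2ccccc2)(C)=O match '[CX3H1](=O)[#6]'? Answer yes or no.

The pattern [CX3H1](=O)[#6] describes an sp2 carbon with one H, double-bonded to O and single-bonded to carbon — an aldehyde.
The closest candidate here is a carboxylic acid group (-C(=O)OH), but the carbonyl carbon has H0 and is bonded to O, not H1. No other fragment satisfies the full query, so there is no match.

No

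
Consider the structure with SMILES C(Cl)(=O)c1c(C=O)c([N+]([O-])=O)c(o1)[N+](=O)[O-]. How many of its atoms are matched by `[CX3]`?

The query [CX3] means: C with X3: aliphatic carbon with exactly 3 total connections.
Check the 16 heavy atoms by environment: 1× o (aromatic, X2) → no; 4× c (aromatic, X3) → no; 2× N (charge +1, X3) → no; 2× O (charge -1, X1) → no; 4× O (X1) → no; 2× C (X3) → match; 1× Cl (X1) → no.
That gives 2 matching atoms.

2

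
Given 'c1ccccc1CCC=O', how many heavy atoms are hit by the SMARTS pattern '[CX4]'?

The query [CX4] means: C with X4: aliphatic carbon with exactly 4 total connections (bonds + H).
Check the 10 heavy atoms by environment: 2× C (X4) → match; 6× c (aromatic, X3) → no; 1× C (X3) → no; 1× O (X1) → no.
That gives 2 matching atoms.

2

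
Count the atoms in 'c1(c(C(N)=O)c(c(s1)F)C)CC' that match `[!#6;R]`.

Check the 12 heavy atoms by environment: 1× s (aromatic, in 5-ring) → match; 4× c (aromatic, in 5-ring) → no; 4× C (acyclic) → no; 1× O (acyclic) → no; 1× N (acyclic) → no; 1× F (acyclic) → no.
That gives 1 matching atom.

1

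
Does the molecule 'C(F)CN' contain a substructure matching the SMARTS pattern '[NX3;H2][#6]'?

Yes

The pattern [NX3;H2][#6] describes a trivalent nitrogen with two H attached to carbon — a primary amine.
The molecule carries a primary amino group (-NH2), whose atoms satisfy every constraint of the query, so the pattern matches.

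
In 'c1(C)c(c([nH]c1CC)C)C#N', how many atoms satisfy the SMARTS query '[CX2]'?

Check the 11 heavy atoms by environment: 1× n (aromatic, X3) → no; 4× c (aromatic, X3) → no; 4× C (X4) → no; 1× C (X2) → match; 1× N (X1) → no.
That gives 1 matching atom.

1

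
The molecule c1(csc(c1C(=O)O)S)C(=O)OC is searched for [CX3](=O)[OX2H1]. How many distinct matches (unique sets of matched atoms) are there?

1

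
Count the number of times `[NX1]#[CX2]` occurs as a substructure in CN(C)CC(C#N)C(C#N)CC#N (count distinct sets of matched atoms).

3

[NX1]#[CX2] is the SMARTS for a nitrile: a nitrogen triple-bonded to a two-connected carbon.
The molecule carries 3 separate instances of a nitrile (-C#N) meeting every constraint; each maps to a distinct set of atoms, giving 3 matches.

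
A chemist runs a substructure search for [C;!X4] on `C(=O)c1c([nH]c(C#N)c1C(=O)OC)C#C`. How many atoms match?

The query [C;!X4] means: aliphatic carbon that does not have four total connections.
Check the 15 heavy atoms by environment: 1× n (aromatic, X3) → no; 4× c (aromatic, X3) → no; 2× C (X3) → match; 2× O (X1) → no; 1× O (X2) → no; 1× C (X4) → no; 3× C (X2) → match; 1× N (X1) → no.
Summing the matching environments: 2 + 3 = 5 matching atoms.

5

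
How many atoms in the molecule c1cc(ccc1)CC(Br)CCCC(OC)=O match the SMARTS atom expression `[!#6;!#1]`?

The query [!#6;!#1] means: not carbon and not hydrogen — any heteroatom.
Check the 16 heavy atoms by environment: 7× C → no; 2× O → match; 6× c (aromatic) → no; 1× Br → match.
Summing the matching environments: 2 + 1 = 3 matching atoms.

3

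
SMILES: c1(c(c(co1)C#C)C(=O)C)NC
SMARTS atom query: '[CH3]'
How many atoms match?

2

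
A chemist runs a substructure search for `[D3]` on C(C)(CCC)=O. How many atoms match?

1

Check the 6 heavy atoms by environment: 2× C (D2) → no; 1× C (D3) → match; 1× O (D1) → no; 2× C (D1) → no.
That gives 1 matching atom.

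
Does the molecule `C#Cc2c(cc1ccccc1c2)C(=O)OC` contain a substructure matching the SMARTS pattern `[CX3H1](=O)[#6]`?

No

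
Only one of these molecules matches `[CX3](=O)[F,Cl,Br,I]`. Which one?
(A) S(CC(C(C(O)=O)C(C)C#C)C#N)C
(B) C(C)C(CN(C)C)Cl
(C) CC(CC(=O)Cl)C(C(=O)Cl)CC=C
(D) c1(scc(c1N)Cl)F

[CX3](=O)[F,Cl,Br,I] describes a carbonyl carbon bonded to a halogen (an acyl halide).
(A) has a carboxylic acid group (-C(=O)OH) but the carbonyl is bonded to -OH, not to a halogen.
(B) has a chloro substituent but the Cl is not on a carbonyl carbon.
(C) contains an acyl chloride (-C(=O)Cl), which satisfies every atom and bond constraint.
(D) has a chloro substituent but the Cl is not on a carbonyl carbon.
So the answer is (C).

C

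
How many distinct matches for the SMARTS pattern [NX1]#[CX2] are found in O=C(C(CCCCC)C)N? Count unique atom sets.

0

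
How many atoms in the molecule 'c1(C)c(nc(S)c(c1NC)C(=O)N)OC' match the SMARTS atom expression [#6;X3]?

6

Check the 15 heavy atoms by environment: 1× n (aromatic, X2) → no; 5× c (aromatic, X3) → match; 1× C (X3) → match; 1× O (X1) → no; 2× N (X3) → no; 1× O (X2) → no; 3× C (X4) → no; 1× S (X2) → no.
Summing the matching environments: 5 + 1 = 6 matching atoms.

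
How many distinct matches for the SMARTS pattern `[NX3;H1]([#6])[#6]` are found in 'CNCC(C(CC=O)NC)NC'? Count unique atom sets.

3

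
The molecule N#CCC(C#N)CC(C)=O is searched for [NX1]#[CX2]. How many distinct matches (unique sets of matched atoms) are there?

[NX1]#[CX2] is the SMARTS for a nitrile: a nitrogen triple-bonded to a two-connected carbon.
The molecule carries 2 separate instances of a nitrile (-C#N) meeting every constraint; each maps to a distinct set of atoms, giving 2 matches.

2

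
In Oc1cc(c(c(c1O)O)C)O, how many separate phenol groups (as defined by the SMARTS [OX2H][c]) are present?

[OX2H][c] is the SMARTS for a phenol: a hydroxyl oxygen attached to an aromatic carbon.
The molecule carries 4 separate instances of a hydroxyl group (-OH) meeting every constraint; each maps to a distinct set of atoms, giving 4 matches.

4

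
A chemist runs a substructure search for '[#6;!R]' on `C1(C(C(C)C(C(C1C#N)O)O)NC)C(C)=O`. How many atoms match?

5

The query [#6;!R] means: carbon not in any ring.
Check the 16 heavy atoms by environment: 6× C (in 6-ring) → no; 3× O (acyclic) → no; 2× N (acyclic) → no; 5× C (acyclic) → match.
That gives 5 matching atoms.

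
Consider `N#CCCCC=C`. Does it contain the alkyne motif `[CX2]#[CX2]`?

No

The pattern [CX2]#[CX2] describes a carbon-carbon triple bond — an alkyne.
The closest candidate here is a nitrile (-C#N), but the triple bond is C#N, not C#C. No other fragment satisfies the full query, so there is no match.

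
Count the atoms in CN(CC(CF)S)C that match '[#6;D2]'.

2

The query [#6;D2] means: any carbon bonded to exactly two heavy atoms.
Check the 8 heavy atoms by environment: 2× C (D2) → match; 1× C (D3) → no; 1× N (D3) → no; 2× C (D1) → no; 1× S (D1) → no; 1× F (D1) → no.
That gives 2 matching atoms.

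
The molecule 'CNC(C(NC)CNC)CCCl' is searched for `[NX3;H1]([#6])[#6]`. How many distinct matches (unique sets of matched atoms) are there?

[NX3;H1]([#6])[#6] is the SMARTS for a secondary amine: a trivalent nitrogen with one H, bonded to two carbons.
The molecule carries 3 separate instances of an N-methylamino group (-NHCH3) meeting every constraint; each maps to a distinct set of atoms, giving 3 matches.

3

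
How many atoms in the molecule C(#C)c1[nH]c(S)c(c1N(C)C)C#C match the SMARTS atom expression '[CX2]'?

4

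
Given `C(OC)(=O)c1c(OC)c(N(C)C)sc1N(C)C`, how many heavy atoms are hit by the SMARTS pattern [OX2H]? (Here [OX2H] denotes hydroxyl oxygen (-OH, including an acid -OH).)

The query [OX2H] means: aliphatic oxygen with two connections, one of which is H — an -OH oxygen.
Check the 17 heavy atoms by environment: 1× s (aromatic, H0, X2) → no; 4× c (aromatic, H0, X3) → no; 2× O (H0, X2) → no; 6× C (H3, X4) → no; 2× N (H0, X3) → no; 1× C (H0, X3) → no; 1× O (H0, X1) → no.
No environment satisfies the query, so 0 matching atoms.

0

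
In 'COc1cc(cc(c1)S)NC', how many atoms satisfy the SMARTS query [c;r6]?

6

Check the 11 heavy atoms by environment: 6× c (aromatic, in 6-ring) → match; 1× N (acyclic) → no; 2× C (acyclic) → no; 1× O (acyclic) → no; 1× S (acyclic) → no.
That gives 6 matching atoms.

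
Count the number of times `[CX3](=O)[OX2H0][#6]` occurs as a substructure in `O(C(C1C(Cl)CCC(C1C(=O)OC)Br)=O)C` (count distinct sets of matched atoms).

[CX3](=O)[OX2H0][#6] is the SMARTS for an ester: a carbonyl carbon bonded to an oxygen that is itself bonded to carbon (no H on that O).
The molecule carries 2 separate instances of a methyl-ester group (-C(=O)OCH3) meeting every constraint; each maps to a distinct set of atoms, giving 2 matches.

2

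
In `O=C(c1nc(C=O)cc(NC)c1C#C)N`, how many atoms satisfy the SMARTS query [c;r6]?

5

Check the 15 heavy atoms by environment: 1× n (aromatic, in 6-ring) → no; 5× c (aromatic, in 6-ring) → match; 5× C (acyclic) → no; 2× O (acyclic) → no; 2× N (acyclic) → no.
That gives 5 matching atoms.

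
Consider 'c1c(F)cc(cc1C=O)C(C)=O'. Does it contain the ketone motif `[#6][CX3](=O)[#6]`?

Yes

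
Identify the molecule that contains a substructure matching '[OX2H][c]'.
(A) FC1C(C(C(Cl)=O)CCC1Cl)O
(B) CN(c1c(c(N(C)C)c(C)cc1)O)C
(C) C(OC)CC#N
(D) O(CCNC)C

B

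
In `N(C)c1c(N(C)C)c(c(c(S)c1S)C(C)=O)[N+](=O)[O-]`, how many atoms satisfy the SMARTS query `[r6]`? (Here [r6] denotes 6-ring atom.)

6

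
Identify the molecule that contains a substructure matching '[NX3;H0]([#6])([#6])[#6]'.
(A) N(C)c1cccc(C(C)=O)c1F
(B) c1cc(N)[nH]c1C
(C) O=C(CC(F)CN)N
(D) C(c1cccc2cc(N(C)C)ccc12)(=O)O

[NX3;H0]([#6])([#6])[#6] describes a trivalent nitrogen with no H, bonded to three carbons (a tertiary amine).
(A) has an N-methylamino group (-NHCH3) but the nitrogen still has one H (H1), not H0.
(B) has a primary amino group (-NH2) but the nitrogen has H2, not H0 with three carbons.
(C) has a primary amino group (-NH2) but the nitrogen has H2, not H0 with three carbons.
(D) contains a dimethylamino group (-N(CH3)2), which satisfies every atom and bond constraint.
So the answer is (D).

D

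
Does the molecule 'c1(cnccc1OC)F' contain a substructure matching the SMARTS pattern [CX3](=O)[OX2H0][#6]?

The pattern [CX3](=O)[OX2H0][#6] describes a carbonyl carbon bonded to an oxygen that is itself bonded to carbon (no H on that O) — an ester.
The closest candidate here is a methoxy ether (-OCH3), but the ether oxygen is not adjacent to a C=O carbon. No other fragment satisfies the full query, so there is no match.

No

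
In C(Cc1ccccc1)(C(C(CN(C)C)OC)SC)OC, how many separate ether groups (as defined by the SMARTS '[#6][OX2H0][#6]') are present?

[#6][OX2H0][#6] is the SMARTS for an ether: an aliphatic oxygen bridging two carbons with no H on the oxygen.
The molecule carries 2 separate instances of a methoxy ether (-OCH3) meeting every constraint; each maps to a distinct set of atoms, giving 2 matches.

2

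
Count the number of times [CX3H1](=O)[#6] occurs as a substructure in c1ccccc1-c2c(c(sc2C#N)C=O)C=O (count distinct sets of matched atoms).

[CX3H1](=O)[#6] is the SMARTS for an aldehyde: an sp2 carbon with one H, double-bonded to O and single-bonded to carbon.
The molecule carries 2 separate instances of an aldehyde (-CHO) meeting every constraint; each maps to a distinct set of atoms, giving 2 matches.

2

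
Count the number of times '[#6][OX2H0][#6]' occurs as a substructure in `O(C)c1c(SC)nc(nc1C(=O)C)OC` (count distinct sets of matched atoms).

2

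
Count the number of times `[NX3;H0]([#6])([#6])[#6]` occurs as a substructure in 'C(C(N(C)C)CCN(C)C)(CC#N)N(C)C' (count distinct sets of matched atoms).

[NX3;H0]([#6])([#6])[#6] is the SMARTS for a tertiary amine: a trivalent nitrogen with no H, bonded to three carbons.
The molecule carries 3 separate instances of a dimethylamino group (-N(CH3)2) meeting every constraint; each maps to a distinct set of atoms, giving 3 matches.

3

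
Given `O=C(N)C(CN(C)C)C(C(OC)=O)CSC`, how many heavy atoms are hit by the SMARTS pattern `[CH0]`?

Check the 16 heavy atoms by environment: 2× C (H2) → no; 2× C (H1) → no; 1× S (H0) → no; 4× C (H3) → no; 1× N (H0) → no; 2× C (H0) → match; 3× O (H0) → no; 1× N (H2) → no.
That gives 2 matching atoms.

2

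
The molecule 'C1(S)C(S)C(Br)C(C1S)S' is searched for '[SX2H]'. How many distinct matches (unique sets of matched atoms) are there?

[SX2H] is the SMARTS for a thiol: an aliphatic sulfur with two connections, one being H.
The molecule carries 4 separate instances of a thiol (-SH) meeting every constraint; each maps to a distinct set of atoms, giving 4 matches.

4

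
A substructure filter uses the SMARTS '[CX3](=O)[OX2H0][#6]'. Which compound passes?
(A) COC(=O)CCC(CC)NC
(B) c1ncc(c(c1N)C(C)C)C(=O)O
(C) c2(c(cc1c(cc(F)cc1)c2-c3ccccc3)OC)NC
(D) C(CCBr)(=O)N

[CX3](=O)[OX2H0][#6] describes a carbonyl carbon bonded to an oxygen that is itself bonded to carbon (no H on that O) (an ester).
(A) contains a methyl-ester group (-C(=O)OCH3), which satisfies every atom and bond constraint.
(B) has a carboxylic acid group (-C(=O)OH) but the singly-bonded O carries H (OX2H1, not H0).
(C) has a methoxy ether (-OCH3) but the ether oxygen is not adjacent to a C=O carbon.
(D) has a primary amide (-C(=O)NH2) but the carbonyl is bonded to N, not to an O-C linkage.
So the answer is (A).

A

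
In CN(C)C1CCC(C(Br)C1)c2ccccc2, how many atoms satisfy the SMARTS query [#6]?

The query [#6] means: #6 matches any atom with atomic number 6 (carbon, aromatic or aliphatic).
Check the 16 heavy atoms by environment: 8× C → match; 1× Br → no; 1× N → no; 6× c (aromatic) → match.
Summing the matching environments: 8 + 6 = 14 matching atoms.

14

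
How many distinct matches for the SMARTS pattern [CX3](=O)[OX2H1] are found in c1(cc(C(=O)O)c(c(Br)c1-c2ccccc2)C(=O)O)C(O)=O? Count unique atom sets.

3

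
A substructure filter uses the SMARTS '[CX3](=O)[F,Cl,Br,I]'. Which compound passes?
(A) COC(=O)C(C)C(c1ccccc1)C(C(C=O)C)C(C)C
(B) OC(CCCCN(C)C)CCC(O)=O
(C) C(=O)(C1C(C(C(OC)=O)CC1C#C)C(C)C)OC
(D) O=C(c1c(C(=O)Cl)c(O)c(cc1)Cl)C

D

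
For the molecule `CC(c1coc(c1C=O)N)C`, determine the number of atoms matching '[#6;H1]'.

3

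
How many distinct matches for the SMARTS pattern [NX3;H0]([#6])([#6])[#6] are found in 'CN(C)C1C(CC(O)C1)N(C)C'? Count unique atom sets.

2

[NX3;H0]([#6])([#6])[#6] is the SMARTS for a tertiary amine: a trivalent nitrogen with no H, bonded to three carbons.
The molecule carries 2 separate instances of a dimethylamino group (-N(CH3)2) meeting every constraint; each maps to a distinct set of atoms, giving 2 matches.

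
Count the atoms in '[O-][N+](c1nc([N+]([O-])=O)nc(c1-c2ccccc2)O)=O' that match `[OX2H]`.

1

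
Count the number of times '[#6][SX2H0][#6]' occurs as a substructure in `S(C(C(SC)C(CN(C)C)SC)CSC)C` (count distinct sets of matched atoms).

4

[#6][SX2H0][#6] is the SMARTS for a thioether: an aliphatic sulfur bridging two carbons with no H on the sulfur.
The molecule carries 4 separate instances of a methylthio ether (-SCH3) meeting every constraint; each maps to a distinct set of atoms, giving 4 matches.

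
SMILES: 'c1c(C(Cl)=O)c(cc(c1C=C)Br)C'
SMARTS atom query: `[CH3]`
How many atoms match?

1

The query [CH3] means: aliphatic carbon with exactly three hydrogens.
Check the 13 heavy atoms by environment: 2× c (aromatic, H1) → no; 4× c (aromatic, H0) → no; 1× Br (H0) → no; 1× C (H0) → no; 1× O (H0) → no; 1× Cl (H0) → no; 1× C (H3) → match; 1× C (H1) → no; 1× C (H2) → no.
That gives 1 matching atom.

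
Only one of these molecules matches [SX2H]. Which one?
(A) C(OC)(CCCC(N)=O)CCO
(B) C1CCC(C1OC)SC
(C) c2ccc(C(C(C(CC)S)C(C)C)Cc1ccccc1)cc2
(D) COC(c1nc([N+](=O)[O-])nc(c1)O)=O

[SX2H] describes an aliphatic sulfur with two connections, one being H (a thiol).
(A) has a hydroxyl group (-OH) but it is an -OH, not an -SH.
(B) has a methylthio ether (-SCH3) but the sulfur has H0 (bonded to two carbons), not H1.
(C) contains a thiol (-SH), which satisfies every atom and bond constraint.
(D) has a hydroxyl group (-OH) but it is an -OH, not an -SH.
So the answer is (C).

C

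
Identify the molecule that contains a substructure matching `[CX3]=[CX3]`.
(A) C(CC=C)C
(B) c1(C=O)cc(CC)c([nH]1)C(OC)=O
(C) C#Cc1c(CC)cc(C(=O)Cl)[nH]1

[CX3]=[CX3] describes a non-aromatic C=C double bond between two sp2 carbons (an alkene).
(A) contains a vinyl group (-CH=CH2), which satisfies every atom and bond constraint.
(B) has an ethyl group (-CH2CH3) but its C-C bond is a single bond between CX4 carbons, not CX3=CX3.
(C) has an ethynyl group (-C#CH) but the C-C bond is a triple bond, not a double bond.
So the answer is (A).

A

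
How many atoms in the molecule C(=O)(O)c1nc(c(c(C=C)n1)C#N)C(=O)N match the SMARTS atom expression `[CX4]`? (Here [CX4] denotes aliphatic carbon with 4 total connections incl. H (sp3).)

The query [CX4] means: C with X4: aliphatic carbon with exactly 4 total connections (bonds + H).
Check the 16 heavy atoms by environment: 2× n (aromatic, X2) → no; 4× c (aromatic, X3) → no; 1× C (X2) → no; 1× N (X1) → no; 4× C (X3) → no; 2× O (X1) → no; 1× N (X3) → no; 1× O (X2) → no.
No environment satisfies the query, so 0 matching atoms.

0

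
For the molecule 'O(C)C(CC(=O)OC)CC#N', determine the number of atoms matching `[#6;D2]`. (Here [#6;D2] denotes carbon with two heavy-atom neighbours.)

Check the 11 heavy atoms by environment: 3× C (D2) → match; 2× C (D3) → no; 2× O (D2) → no; 2× C (D1) → no; 1× O (D1) → no; 1× N (D1) → no.
That gives 3 matching atoms.

3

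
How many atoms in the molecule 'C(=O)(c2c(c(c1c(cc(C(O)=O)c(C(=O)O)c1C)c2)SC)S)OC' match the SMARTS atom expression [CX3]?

3

The query [CX3] means: C with X3: aliphatic carbon with exactly 3 total connections.
Check the 24 heavy atoms by environment: 10× c (aromatic, X3) → no; 3× C (X3) → match; 3× O (X1) → no; 3× O (X2) → no; 2× S (X2) → no; 3× C (X4) → no.
That gives 3 matching atoms.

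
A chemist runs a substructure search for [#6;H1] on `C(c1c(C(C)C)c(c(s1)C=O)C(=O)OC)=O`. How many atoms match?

3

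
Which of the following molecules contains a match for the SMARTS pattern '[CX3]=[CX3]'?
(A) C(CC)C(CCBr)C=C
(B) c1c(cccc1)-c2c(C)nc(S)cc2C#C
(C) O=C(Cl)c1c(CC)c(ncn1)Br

[CX3]=[CX3] describes a non-aromatic C=C double bond between two sp2 carbons (an alkene).
(A) contains a vinyl group (-CH=CH2), which satisfies every atom and bond constraint.
(B) has an ethynyl group (-C#CH) but the C-C bond is a triple bond, not a double bond.
(C) has an ethyl group (-CH2CH3) but its C-C bond is a single bond between CX4 carbons, not CX3=CX3.
So the answer is (A).

A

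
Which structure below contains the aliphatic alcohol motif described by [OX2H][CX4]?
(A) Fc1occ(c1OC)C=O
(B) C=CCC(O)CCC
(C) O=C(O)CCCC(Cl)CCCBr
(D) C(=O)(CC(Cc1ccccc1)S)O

[OX2H][CX4] describes a hydroxyl oxygen bound to an sp3 (X4) carbon (an aliphatic alcohol).
(A) has a methoxy ether (-OCH3) but the oxygen has H0 (ether), not H1.
(B) contains a hydroxyl group (-OH), which satisfies every atom and bond constraint.
(C) has a carboxylic acid group (-C(=O)OH) but the -OH is on a CX3 carbonyl carbon, not a CX4 carbon.
(D) has a carboxylic acid group (-C(=O)OH) but the -OH is on a CX3 carbonyl carbon, not a CX4 carbon.
So the answer is (B).

B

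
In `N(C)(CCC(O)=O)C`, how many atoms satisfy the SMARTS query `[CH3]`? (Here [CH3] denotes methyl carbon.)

2

The query [CH3] means: aliphatic carbon with exactly three hydrogens.
Check the 8 heavy atoms by environment: 2× C (H2) → no; 1× C (H0) → no; 1× O (H0) → no; 1× O (H1) → no; 1× N (H0) → no; 2× C (H3) → match.
That gives 2 matching atoms.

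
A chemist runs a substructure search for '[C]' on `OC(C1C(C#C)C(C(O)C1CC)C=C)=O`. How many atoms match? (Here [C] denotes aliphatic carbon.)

The query [C] means: uppercase C matches aliphatic (non-aromatic) carbon only.
Check the 15 heavy atoms by environment: 12× C → match; 3× O → no.
That gives 12 matching atoms.

12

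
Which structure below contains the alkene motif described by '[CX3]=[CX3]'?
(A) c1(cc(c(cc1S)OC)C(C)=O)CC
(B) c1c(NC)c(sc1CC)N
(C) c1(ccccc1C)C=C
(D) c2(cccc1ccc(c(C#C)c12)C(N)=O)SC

C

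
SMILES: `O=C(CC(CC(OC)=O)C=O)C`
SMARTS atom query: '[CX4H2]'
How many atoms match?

2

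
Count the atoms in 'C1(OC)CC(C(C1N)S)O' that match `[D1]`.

The query [D1] means: atom with exactly one heavy-atom neighbour (degree 1).
Check the 10 heavy atoms by environment: 1× C (D2) → no; 4× C (D3) → no; 1× S (D1) → match; 1× O (D1) → match; 1× O (D2) → no; 1× C (D1) → match; 1× N (D1) → match.
Summing the matching environments: 1 + 1 + 1 + 1 = 4 matching atoms.

4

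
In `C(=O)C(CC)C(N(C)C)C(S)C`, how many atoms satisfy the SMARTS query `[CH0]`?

0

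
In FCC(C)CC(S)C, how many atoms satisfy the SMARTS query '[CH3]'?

The query [CH3] means: aliphatic carbon with exactly three hydrogens.
Check the 8 heavy atoms by environment: 2× C (H3) → match; 2× C (H1) → no; 2× C (H2) → no; 1× F (H0) → no; 1× S (H1) → no.
That gives 2 matching atoms.

2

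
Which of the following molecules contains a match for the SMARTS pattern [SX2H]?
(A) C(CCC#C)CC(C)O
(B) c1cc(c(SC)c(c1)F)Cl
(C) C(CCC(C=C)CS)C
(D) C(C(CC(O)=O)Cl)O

[SX2H] describes an aliphatic sulfur with two connections, one being H (a thiol).
(A) has a hydroxyl group (-OH) but it is an -OH, not an -SH.
(B) has a methylthio ether (-SCH3) but the sulfur has H0 (bonded to two carbons), not H1.
(C) contains a thiol (-SH), which satisfies every atom and bond constraint.
(D) has a hydroxyl group (-OH) but it is an -OH, not an -SH.
So the answer is (C).

C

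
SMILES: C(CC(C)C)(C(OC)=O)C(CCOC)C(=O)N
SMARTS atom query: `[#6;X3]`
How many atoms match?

2

The query [#6;X3] means: any carbon (aromatic or not) with three total connections.
Check the 17 heavy atoms by environment: 10× C (X4) → no; 2× C (X3) → match; 2× O (X1) → no; 1× N (X3) → no; 2× O (X2) → no.
That gives 2 matching atoms.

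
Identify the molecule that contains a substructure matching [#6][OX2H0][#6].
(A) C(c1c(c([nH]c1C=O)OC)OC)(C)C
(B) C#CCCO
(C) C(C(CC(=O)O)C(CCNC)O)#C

[#6][OX2H0][#6] describes an aliphatic oxygen bridging two carbons with no H on the oxygen (an ether).
(A) contains a methoxy ether (-OCH3), which satisfies every atom and bond constraint.
(B) has a hydroxyl group (-OH) but the oxygen has H1, not H0 bridging two carbons.
(C) has a carboxylic acid group (-C(=O)OH) but the -OH oxygen has H1; the =O is OX1, not OX2.
So the answer is (A).

A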